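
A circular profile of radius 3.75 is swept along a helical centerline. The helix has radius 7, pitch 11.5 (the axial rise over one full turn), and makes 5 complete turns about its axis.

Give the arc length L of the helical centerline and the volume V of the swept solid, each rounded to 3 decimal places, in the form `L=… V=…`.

L=227.304 V=10042.003

2πR = 2π·7 = 43.982297
per-turn = √(43.982297² + 11.5²) = √(1934.4425 + 132.25) = √2066.6925 = 45.460889
L = 5 × 45.460889 = 227.304447
V = π·3.75² × L = 44.178647 × 227.304447 = 10042.002849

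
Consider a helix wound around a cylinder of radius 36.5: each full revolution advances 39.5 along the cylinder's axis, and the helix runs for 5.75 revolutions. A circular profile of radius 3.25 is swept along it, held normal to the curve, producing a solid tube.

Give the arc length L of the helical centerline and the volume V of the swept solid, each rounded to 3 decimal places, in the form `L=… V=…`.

2πR = 2π·36.5 = 229.336264
per-turn = √(229.336264² + 39.5²) = √(52595.1219 + 1560.25) = √54155.3719 = 232.713068
L = 5.75 × 232.713068 = 1338.100139
V = π·3.25² × L = 33.183072 × 1338.100139 = 44402.273795

L=1338.100 V=44402.274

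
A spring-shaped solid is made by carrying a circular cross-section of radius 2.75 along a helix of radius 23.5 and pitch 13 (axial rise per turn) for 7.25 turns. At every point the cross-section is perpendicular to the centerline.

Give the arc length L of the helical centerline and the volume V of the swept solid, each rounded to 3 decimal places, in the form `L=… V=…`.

2πR = 2π·23.5 = 147.654855
per-turn = √(147.654855² + 13²) = √(21801.9561 + 169) = √21970.9561 = 148.226031
L = 7.25 × 148.226031 = 1074.638721
V = π·2.75² × L = 23.758294 × 1074.638721 = 25531.583159

L=1074.639 V=25531.583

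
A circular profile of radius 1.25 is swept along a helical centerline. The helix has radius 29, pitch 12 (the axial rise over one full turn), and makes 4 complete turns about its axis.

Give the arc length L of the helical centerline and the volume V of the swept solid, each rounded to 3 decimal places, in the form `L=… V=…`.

2πR = 2π·29 = 182.212374
per-turn = √(182.212374² + 12²) = √(33201.3492 + 144) = √33345.3492 = 182.607090
L = 4 × 182.607090 = 730.428359
V = π·1.25² × L = 4.908739 × 730.428359 = 3585.481822

L=730.428 V=3585.482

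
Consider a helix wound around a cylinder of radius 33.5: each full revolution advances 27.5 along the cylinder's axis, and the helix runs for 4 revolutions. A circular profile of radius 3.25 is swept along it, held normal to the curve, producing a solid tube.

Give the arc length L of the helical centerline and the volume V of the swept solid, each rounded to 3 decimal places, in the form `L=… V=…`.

L=849.102 V=28175.818

2πR = 2π·33.5 = 210.486708
per-turn = √(210.486708² + 27.5²) = √(44304.6542 + 756.25) = √45060.9042 = 212.275538
L = 4 × 212.275538 = 849.102153
V = π·3.25² × L = 33.183072 × 849.102153 = 28175.818226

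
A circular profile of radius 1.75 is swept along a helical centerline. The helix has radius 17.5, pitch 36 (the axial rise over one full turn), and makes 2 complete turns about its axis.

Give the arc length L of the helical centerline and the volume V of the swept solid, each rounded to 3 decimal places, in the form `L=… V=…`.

2πR = 2π·17.5 = 109.955743
per-turn = √(109.955743² + 36²) = √(12090.2654 + 1296) = √13386.2654 = 115.699029
L = 2 × 115.699029 = 231.398059
V = π·1.75² × L = 9.621128 × 231.398059 = 2226.310226

L=231.398 V=2226.310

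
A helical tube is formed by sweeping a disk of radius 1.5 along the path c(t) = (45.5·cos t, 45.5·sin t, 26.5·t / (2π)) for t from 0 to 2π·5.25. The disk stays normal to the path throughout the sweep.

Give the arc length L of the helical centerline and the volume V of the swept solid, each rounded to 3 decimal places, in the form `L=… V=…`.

L=1507.330 V=10654.689

2πR = 2π·45.5 = 285.884931
per-turn = √(285.884931² + 26.5²) = √(81730.1940 + 702.25) = √82432.4440 = 287.110508
L = 5.25 × 287.110508 = 1507.330169
V = π·1.5² × L = 7.068583 × 1507.330169 = 10654.689119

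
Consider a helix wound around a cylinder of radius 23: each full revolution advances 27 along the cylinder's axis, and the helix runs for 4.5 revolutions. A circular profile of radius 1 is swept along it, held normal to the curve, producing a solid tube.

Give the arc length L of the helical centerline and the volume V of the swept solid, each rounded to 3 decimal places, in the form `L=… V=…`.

L=661.562 V=2078.360

2πR = 2π·23 = 144.513262
per-turn = √(144.513262² + 27²) = √(20884.0829 + 729) = √21613.0829 = 147.013887
L = 4.5 × 147.013887 = 661.562491
V = π·1² × L = 3.141593 × 661.562491 = 2078.359860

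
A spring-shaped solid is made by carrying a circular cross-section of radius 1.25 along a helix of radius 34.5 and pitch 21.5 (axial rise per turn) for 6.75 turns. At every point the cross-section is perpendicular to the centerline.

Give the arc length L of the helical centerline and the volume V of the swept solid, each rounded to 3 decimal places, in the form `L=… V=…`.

2πR = 2π·34.5 = 216.769893
per-turn = √(216.769893² + 21.5²) = √(46989.1866 + 462.25) = √47451.4366 = 217.833506
L = 6.75 × 217.833506 = 1470.376169
V = π·1.25² × L = 4.908739 × 1470.376169 = 7217.692141

L=1470.376 V=7217.692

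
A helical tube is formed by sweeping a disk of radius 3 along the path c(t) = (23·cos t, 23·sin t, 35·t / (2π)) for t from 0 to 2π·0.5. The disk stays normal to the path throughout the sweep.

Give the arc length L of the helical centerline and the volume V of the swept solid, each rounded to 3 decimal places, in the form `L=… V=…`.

L=74.346 V=2102.073

2πR = 2π·23 = 144.513262
per-turn = √(144.513262² + 35²) = √(20884.0829 + 1225) = √22109.0829 = 148.691233
L = 0.5 × 148.691233 = 74.345617
V = π·3² × L = 28.274334 × 74.345617 = 2102.072790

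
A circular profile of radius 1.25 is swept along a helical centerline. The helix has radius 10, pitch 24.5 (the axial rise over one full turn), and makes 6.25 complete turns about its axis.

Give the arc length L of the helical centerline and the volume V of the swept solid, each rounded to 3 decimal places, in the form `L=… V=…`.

2πR = 2π·10 = 62.831853
per-turn = √(62.831853² + 24.5²) = √(3947.8418 + 600.25) = √4548.0918 = 67.439542
L = 6.25 × 67.439542 = 421.497135
V = π·1.25² × L = 4.908739 × 421.497135 = 2069.019221

L=421.497 V=2069.019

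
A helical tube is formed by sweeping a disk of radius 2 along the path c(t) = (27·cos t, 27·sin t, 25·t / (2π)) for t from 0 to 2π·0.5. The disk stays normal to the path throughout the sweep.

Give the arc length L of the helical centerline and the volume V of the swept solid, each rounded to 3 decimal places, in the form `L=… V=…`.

2πR = 2π·27 = 169.646003
per-turn = √(169.646003² + 25²) = √(28779.7664 + 625) = √29404.7664 = 171.478181
L = 0.5 × 171.478181 = 85.739090
V = π·2² × L = 12.566371 × 85.739090 = 1077.429185

L=85.739 V=1077.429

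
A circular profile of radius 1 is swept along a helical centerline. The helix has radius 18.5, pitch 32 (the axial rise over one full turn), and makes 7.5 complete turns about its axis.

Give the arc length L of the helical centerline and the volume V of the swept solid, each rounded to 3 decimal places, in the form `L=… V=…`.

2πR = 2π·18.5 = 116.238928
per-turn = √(116.238928² + 32²) = √(13511.4884 + 1024) = √14535.4884 = 120.563213
L = 7.5 × 120.563213 = 904.224100
V = π·1² × L = 3.141593 × 904.224100 = 2840.703791

L=904.224 V=2840.704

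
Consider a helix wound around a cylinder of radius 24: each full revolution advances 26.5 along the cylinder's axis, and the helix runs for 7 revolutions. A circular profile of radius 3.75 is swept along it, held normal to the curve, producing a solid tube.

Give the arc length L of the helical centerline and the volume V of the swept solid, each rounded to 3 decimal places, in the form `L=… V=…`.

L=1071.750 V=47348.486

2πR = 2π·24 = 150.796447
per-turn = √(150.796447² + 26.5²) = √(22739.5685 + 702.25) = √23441.8185 = 153.107213
L = 7 × 153.107213 = 1071.750488
V = π·3.75² × L = 44.178647 × 1071.750488 = 47348.486149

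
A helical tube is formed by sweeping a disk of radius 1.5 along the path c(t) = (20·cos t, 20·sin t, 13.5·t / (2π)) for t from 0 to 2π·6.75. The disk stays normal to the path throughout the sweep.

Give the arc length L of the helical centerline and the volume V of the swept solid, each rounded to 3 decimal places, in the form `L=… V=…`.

2πR = 2π·20 = 125.663706
per-turn = √(125.663706² + 13.5²) = √(15791.3670 + 182.25) = √15973.6170 = 126.386776
L = 6.75 × 126.386776 = 853.110735
V = π·1.5² × L = 7.068583 × 853.110735 = 6030.284441

L=853.111 V=6030.284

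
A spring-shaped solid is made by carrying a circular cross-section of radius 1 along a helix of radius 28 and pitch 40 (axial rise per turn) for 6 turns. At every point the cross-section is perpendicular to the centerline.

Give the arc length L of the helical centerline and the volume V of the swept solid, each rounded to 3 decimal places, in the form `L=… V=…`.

2πR = 2π·28 = 175.929189
per-turn = √(175.929189² + 40²) = √(30951.0794 + 1600) = √32551.0794 = 180.419177
L = 6 × 180.419177 = 1082.515062
V = π·1² × L = 3.141593 × 1082.515062 = 3400.821365

L=1082.515 V=3400.821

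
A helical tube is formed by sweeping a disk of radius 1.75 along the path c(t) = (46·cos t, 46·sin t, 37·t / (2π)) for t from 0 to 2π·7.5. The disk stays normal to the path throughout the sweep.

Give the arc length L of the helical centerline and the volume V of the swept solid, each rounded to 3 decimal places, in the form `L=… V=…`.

2πR = 2π·46 = 289.026524
per-turn = √(289.026524² + 37²) = √(83536.3317 + 1369) = √84905.3317 = 291.385195
L = 7.5 × 291.385195 = 2185.388960
V = π·1.75² × L = 9.621128 × 2185.388960 = 21025.905822

L=2185.389 V=21025.906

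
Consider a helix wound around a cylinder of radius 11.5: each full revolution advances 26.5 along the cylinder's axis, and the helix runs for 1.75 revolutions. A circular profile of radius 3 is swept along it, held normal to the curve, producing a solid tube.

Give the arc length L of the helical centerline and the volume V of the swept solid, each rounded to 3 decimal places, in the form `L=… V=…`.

2πR = 2π·11.5 = 72.256631
per-turn = √(72.256631² + 26.5²) = √(5221.0207 + 702.25) = √5923.2707 = 76.962788
L = 1.75 × 76.962788 = 134.684879
V = π·3² × L = 28.274334 × 134.684879 = 3808.125235

L=134.685 V=3808.125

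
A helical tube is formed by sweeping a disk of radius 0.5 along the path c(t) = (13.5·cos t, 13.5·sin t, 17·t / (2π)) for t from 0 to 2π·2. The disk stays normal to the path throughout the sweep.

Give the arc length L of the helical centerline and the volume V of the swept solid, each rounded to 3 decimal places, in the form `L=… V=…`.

2πR = 2π·13.5 = 84.823002
per-turn = √(84.823002² + 17²) = √(7194.9416 + 289) = √7483.9416 = 86.509778
L = 2 × 86.509778 = 173.019555
V = π·0.5² × L = 0.785398 × 173.019555 = 135.889241

L=173.020 V=135.889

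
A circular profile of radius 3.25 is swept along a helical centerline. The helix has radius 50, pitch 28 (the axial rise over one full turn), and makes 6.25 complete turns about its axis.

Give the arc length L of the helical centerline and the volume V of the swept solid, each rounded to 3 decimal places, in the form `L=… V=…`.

2πR = 2π·50 = 314.159265
per-turn = √(314.159265² + 28²) = √(98696.0440 + 784) = √99480.0440 = 315.404572
L = 6.25 × 315.404572 = 1971.278575
V = π·3.25² × L = 33.183072 × 1971.278575 = 65413.079673

L=1971.279 V=65413.080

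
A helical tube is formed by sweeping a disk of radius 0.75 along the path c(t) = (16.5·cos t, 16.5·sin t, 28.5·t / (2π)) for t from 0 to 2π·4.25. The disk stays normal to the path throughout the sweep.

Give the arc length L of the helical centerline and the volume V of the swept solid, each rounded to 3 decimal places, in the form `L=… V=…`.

2πR = 2π·16.5 = 103.672558
per-turn = √(103.672558² + 28.5²) = √(10747.9992 + 812.25) = √11560.2492 = 107.518599
L = 4.25 × 107.518599 = 456.954047
V = π·0.75² × L = 1.767146 × 456.954047 = 807.504456

L=456.954 V=807.504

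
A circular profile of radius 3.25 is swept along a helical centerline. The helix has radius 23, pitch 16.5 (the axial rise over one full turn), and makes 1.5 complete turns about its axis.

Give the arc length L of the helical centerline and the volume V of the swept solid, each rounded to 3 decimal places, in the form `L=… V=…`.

2πR = 2π·23 = 144.513262
per-turn = √(144.513262² + 16.5²) = √(20884.0829 + 272.25) = √21156.3329 = 145.452167
L = 1.5 × 145.452167 = 218.178251
V = π·3.25² × L = 33.183072 × 218.178251 = 7239.824688

L=218.178 V=7239.825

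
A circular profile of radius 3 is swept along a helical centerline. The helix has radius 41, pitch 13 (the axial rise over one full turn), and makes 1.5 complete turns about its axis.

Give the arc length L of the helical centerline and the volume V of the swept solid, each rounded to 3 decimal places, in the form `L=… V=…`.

2πR = 2π·41 = 257.610598
per-turn = √(257.610598² + 13²) = √(66363.2200 + 169) = √66532.2200 = 257.938403
L = 1.5 × 257.938403 = 386.907605
V = π·3² × L = 28.274334 × 386.907605 = 10939.554812

L=386.908 V=10939.555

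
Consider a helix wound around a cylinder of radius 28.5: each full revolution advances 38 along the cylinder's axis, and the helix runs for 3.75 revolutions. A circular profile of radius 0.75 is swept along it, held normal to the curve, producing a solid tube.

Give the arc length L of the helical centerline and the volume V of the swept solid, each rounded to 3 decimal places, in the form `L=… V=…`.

2πR = 2π·28.5 = 179.070781
per-turn = √(179.070781² + 38²) = √(32066.3447 + 1444) = √33510.3447 = 183.058310
L = 3.75 × 183.058310 = 686.468661
V = π·0.75² × L = 1.767146 × 686.468661 = 1213.090257

L=686.469 V=1213.090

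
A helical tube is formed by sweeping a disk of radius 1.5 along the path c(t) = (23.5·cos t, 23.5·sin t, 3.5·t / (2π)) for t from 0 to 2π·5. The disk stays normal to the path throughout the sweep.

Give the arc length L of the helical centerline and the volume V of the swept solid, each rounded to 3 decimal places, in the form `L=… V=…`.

L=738.482 V=5220.019

2πR = 2π·23.5 = 147.654855
per-turn = √(147.654855² + 3.5²) = √(21801.9561 + 12.25) = √21814.2061 = 147.696331
L = 5 × 147.696331 = 738.481654
V = π·1.5² × L = 7.068583 × 738.481654 = 5220.019212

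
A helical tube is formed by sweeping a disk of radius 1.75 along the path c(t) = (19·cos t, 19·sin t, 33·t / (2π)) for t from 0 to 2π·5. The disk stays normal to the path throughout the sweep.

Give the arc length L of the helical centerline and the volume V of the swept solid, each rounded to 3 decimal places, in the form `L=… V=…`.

2πR = 2π·19 = 119.380521
per-turn = √(119.380521² + 33²) = √(14251.7088 + 1089) = √15340.7088 = 123.857615
L = 5 × 123.857615 = 619.288074
V = π·1.75² × L = 9.621128 × 619.288074 = 5958.249522

L=619.288 V=5958.250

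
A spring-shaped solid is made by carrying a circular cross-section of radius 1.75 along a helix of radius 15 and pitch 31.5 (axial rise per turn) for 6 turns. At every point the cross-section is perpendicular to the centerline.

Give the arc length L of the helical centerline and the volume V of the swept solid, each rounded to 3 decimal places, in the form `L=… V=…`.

2πR = 2π·15 = 94.247780
per-turn = √(94.247780² + 31.5²) = √(8882.6440 + 992.25) = √9874.8940 = 99.372501
L = 6 × 99.372501 = 596.235006
V = π·1.75² × L = 9.621128 × 596.235006 = 5736.453015

L=596.235 V=5736.453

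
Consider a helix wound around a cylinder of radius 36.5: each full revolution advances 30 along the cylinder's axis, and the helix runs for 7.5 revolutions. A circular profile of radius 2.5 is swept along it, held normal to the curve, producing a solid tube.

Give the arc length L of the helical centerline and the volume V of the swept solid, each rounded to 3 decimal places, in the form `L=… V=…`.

L=1734.676 V=34060.282

2πR = 2π·36.5 = 229.336264
per-turn = √(229.336264² + 30²) = √(52595.1219 + 900) = √53495.1219 = 231.290125
L = 7.5 × 231.290125 = 1734.675936
V = π·2.5² × L = 19.634954 × 1734.675936 = 34060.282363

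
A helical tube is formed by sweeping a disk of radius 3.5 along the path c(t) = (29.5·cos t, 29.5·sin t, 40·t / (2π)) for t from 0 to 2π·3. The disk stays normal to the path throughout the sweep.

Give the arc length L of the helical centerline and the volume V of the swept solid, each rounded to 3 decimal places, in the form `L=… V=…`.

L=568.863 V=21892.404

2πR = 2π·29.5 = 185.353967
per-turn = √(185.353967² + 40²) = √(34356.0929 + 1600) = √35956.0929 = 189.620919
L = 3 × 189.620919 = 568.862757
V = π·3.5² × L = 38.484510 × 568.862757 = 21892.404463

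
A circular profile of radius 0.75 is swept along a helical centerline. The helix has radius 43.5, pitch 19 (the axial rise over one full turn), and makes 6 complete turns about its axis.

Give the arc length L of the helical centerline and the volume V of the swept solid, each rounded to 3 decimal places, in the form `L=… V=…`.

2πR = 2π·43.5 = 273.318561
per-turn = √(273.318561² + 19²) = √(74703.0357 + 361) = √75064.0357 = 273.978166
L = 6 × 273.978166 = 1643.868999
V = π·0.75² × L = 1.767146 × 1643.868999 = 2904.956308

L=1643.869 V=2904.956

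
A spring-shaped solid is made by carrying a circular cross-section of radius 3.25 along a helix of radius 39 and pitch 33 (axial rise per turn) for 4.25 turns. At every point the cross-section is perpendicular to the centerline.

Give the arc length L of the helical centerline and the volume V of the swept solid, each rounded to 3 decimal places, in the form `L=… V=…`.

2πR = 2π·39 = 245.044227
per-turn = √(245.044227² + 33²) = √(60046.6732 + 1089) = √61135.6732 = 247.256290
L = 4.25 × 247.256290 = 1050.839234
V = π·3.25² × L = 33.183072 × 1050.839234 = 34870.074403

L=1050.839 V=34870.074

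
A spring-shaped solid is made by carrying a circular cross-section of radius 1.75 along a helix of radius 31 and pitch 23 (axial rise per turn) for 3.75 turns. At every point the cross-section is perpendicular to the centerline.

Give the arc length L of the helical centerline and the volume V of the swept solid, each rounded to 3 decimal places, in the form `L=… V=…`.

L=735.495 V=7076.291

2πR = 2π·31 = 194.778745
per-turn = √(194.778745² + 23²) = √(37938.7593 + 529) = √38467.7593 = 196.131995
L = 3.75 × 196.131995 = 735.494980
V = π·1.75² × L = 9.621128 × 735.494980 = 7076.290978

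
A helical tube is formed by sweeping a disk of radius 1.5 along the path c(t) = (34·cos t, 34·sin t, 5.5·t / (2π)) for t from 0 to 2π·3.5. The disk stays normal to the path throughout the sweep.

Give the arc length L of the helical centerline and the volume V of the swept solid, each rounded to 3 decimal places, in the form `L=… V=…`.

L=747.947 V=5286.924

2πR = 2π·34 = 213.628300
per-turn = √(213.628300² + 5.5²) = √(45637.0508 + 30.25) = √45667.3008 = 213.699089
L = 3.5 × 213.699089 = 747.946812
V = π·1.5² × L = 7.068583 × 747.946812 = 5286.924475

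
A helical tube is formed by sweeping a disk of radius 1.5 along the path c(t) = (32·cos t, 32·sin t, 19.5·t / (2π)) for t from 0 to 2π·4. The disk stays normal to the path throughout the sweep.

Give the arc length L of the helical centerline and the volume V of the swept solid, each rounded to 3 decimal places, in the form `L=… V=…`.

L=808.021 V=5711.566

2πR = 2π·32 = 201.061930
per-turn = √(201.061930² + 19.5²) = √(40425.8996 + 380.25) = √40806.1496 = 202.005321
L = 4 × 202.005321 = 808.021283
V = π·1.5² × L = 7.068583 × 808.021283 = 5711.565886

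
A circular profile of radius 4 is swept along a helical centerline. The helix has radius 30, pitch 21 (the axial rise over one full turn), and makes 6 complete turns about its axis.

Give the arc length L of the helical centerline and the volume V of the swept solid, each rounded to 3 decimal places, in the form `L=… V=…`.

L=1137.970 V=57200.633

2πR = 2π·30 = 188.495559
per-turn = √(188.495559² + 21²) = √(35530.5758 + 441) = √35971.5758 = 189.661741
L = 6 × 189.661741 = 1137.970444
V = π·4² × L = 50.265482 × 1137.970444 = 57200.633367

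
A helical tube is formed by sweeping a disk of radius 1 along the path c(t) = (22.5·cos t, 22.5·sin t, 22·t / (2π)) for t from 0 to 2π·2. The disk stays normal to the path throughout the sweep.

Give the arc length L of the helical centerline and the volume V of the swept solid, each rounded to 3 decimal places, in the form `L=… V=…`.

L=286.146 V=898.956

2πR = 2π·22.5 = 141.371669
per-turn = √(141.371669² + 22²) = √(19985.9489 + 484) = √20469.9489 = 143.073229
L = 2 × 143.073229 = 286.146458
V = π·1² × L = 3.141593 × 286.146458 = 898.955612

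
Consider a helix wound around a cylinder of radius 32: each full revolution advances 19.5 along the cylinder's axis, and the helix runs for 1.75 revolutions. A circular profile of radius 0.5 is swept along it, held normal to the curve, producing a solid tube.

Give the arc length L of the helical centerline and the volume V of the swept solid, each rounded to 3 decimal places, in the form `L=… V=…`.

L=353.509 V=277.646

2πR = 2π·32 = 201.061930
per-turn = √(201.061930² + 19.5²) = √(40425.8996 + 380.25) = √40806.1496 = 202.005321
L = 1.75 × 202.005321 = 353.509311
V = π·0.5² × L = 0.785398 × 353.509311 = 277.645564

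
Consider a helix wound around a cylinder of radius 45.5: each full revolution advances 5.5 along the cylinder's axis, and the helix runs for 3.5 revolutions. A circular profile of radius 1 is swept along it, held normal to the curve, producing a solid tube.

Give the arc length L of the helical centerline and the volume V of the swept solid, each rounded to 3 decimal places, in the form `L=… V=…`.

L=1000.782 V=3144.051

2πR = 2π·45.5 = 285.884931
per-turn = √(285.884931² + 5.5²) = √(81730.1940 + 30.25) = √81760.4440 = 285.937832
L = 3.5 × 285.937832 = 1000.782414
V = π·1² × L = 3.141593 × 1000.782414 = 3144.050679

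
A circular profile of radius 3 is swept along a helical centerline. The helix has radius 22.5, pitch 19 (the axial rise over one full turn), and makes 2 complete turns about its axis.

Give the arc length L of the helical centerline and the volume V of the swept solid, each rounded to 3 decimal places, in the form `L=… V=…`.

2πR = 2π·22.5 = 141.371669
per-turn = √(141.371669² + 19²) = √(19985.9489 + 361) = √20346.9489 = 142.642732
L = 2 × 142.642732 = 285.285463
V = π·3² × L = 28.274334 × 285.285463 = 8066.256445

L=285.285 V=8066.256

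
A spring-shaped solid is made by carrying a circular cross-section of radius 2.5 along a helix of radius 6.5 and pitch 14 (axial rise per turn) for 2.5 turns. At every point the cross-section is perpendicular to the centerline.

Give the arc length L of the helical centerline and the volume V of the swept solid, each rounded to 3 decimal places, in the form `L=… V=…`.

L=107.934 V=2119.281

2πR = 2π·6.5 = 40.840704
per-turn = √(40.840704² + 14²) = √(1667.9631 + 196) = √1863.9631 = 43.173639
L = 2.5 × 43.173639 = 107.934099
V = π·2.5² × L = 19.634954 × 107.934099 = 2119.281071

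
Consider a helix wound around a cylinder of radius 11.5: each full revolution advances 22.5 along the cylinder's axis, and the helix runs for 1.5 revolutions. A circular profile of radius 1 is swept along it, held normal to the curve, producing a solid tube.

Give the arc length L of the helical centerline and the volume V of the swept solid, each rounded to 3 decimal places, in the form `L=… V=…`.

2πR = 2π·11.5 = 72.256631
per-turn = √(72.256631² + 22.5²) = √(5221.0207 + 506.25) = √5727.2707 = 75.678734
L = 1.5 × 75.678734 = 113.518100
V = π·1² × L = 3.141593 × 113.518100 = 356.627631

L=113.518 V=356.628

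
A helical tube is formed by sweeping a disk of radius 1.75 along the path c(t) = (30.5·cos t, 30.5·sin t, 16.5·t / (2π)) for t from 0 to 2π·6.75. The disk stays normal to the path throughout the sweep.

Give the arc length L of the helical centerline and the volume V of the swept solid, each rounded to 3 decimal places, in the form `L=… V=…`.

2πR = 2π·30.5 = 191.637152
per-turn = √(191.637152² + 16.5²) = √(36724.7980 + 272.25) = √36997.0480 = 192.346167
L = 6.75 × 192.346167 = 1298.336628
V = π·1.75² × L = 9.621128 × 1298.336628 = 12491.462234

L=1298.337 V=12491.462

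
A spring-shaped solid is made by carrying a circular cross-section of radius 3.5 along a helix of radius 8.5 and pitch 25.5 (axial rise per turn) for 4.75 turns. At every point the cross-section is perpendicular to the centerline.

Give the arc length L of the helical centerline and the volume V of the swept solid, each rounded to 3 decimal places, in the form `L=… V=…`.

2πR = 2π·8.5 = 53.407075
per-turn = √(53.407075² + 25.5²) = √(2852.3157 + 650.25) = √3502.5657 = 59.182478
L = 4.75 × 59.182478 = 281.116769
V = π·3.5² × L = 38.484510 × 281.116769 = 10818.641120

L=281.117 V=10818.641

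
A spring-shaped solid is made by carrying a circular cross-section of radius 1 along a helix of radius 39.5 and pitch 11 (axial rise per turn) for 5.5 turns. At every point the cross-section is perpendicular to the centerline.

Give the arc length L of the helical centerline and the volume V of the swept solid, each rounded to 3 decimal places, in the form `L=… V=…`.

2πR = 2π·39.5 = 248.185820
per-turn = √(248.185820² + 11²) = √(61596.2011 + 121) = √61717.2011 = 248.429469
L = 5.5 × 248.429469 = 1366.362079
V = π·1² × L = 3.141593 × 1366.362079 = 4292.553071

L=1366.362 V=4292.553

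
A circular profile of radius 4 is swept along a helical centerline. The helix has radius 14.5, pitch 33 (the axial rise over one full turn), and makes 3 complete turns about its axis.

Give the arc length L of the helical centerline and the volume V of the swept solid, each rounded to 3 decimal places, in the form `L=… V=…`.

2πR = 2π·14.5 = 91.106187
per-turn = √(91.106187² + 33²) = √(8300.3373 + 1089) = √9389.3373 = 96.898593
L = 3 × 96.898593 = 290.695779
V = π·4² × L = 50.265482 × 290.695779 = 14611.963561

L=290.696 V=14611.964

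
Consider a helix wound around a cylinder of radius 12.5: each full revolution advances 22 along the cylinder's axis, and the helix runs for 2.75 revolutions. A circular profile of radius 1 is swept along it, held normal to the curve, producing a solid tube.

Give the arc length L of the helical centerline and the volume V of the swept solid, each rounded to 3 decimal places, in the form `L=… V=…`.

L=224.298 V=704.653

2πR = 2π·12.5 = 78.539816
per-turn = √(78.539816² + 22²) = √(6168.5028 + 484) = √6652.5028 = 81.562876
L = 2.75 × 81.562876 = 224.297909
V = π·1² × L = 3.141593 × 224.297909 = 704.652664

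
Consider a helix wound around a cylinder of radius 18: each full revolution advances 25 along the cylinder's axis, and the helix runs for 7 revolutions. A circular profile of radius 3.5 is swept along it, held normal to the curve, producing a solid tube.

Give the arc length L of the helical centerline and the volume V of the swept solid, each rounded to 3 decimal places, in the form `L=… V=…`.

L=810.792 V=31202.949

2πR = 2π·18 = 113.097336
per-turn = √(113.097336² + 25²) = √(12791.0073 + 625) = √13416.0073 = 115.827489
L = 7 × 115.827489 = 810.792426
V = π·3.5² × L = 38.484510 × 810.792426 = 31202.949227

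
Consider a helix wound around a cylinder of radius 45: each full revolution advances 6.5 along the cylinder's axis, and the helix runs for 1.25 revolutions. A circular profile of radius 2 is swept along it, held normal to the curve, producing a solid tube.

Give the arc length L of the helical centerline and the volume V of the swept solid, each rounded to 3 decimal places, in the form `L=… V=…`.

2πR = 2π·45 = 282.743339
per-turn = √(282.743339² + 6.5²) = √(79943.7956 + 42.25) = √79986.0456 = 282.818043
L = 1.25 × 282.818043 = 353.522554
V = π·2² × L = 12.566371 × 353.522554 = 4442.495437

L=353.523 V=4442.495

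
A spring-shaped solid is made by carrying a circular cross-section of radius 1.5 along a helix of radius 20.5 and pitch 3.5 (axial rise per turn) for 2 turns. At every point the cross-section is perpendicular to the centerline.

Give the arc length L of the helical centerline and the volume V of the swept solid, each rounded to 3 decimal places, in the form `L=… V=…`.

L=257.706 V=1821.614

2πR = 2π·20.5 = 128.805299
per-turn = √(128.805299² + 3.5²) = √(16590.8050 + 12.25) = √16603.0550 = 128.852842
L = 2 × 128.852842 = 257.705685
V = π·1.5² × L = 7.068583 × 257.705685 = 1821.614144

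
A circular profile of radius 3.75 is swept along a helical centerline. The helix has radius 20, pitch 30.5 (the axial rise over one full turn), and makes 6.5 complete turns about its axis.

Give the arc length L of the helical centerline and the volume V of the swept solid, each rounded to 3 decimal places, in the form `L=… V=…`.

L=840.529 V=37133.416

2πR = 2π·20 = 125.663706
per-turn = √(125.663706² + 30.5²) = √(15791.3670 + 930.25) = √16721.6170 = 129.312092
L = 6.5 × 129.312092 = 840.528596
V = π·3.75² × L = 44.178647 × 840.528596 = 37133.415859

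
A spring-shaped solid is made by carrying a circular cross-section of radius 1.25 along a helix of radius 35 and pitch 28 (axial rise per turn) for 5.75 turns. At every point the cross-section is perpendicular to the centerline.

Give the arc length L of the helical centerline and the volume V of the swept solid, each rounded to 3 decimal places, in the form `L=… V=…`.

2πR = 2π·35 = 219.911486
per-turn = √(219.911486² + 28²) = √(48361.0616 + 784) = √49145.0616 = 221.686855
L = 5.75 × 221.686855 = 1274.699415
V = π·1.25² × L = 4.908739 × 1274.699415 = 6257.166120

L=1274.699 V=6257.166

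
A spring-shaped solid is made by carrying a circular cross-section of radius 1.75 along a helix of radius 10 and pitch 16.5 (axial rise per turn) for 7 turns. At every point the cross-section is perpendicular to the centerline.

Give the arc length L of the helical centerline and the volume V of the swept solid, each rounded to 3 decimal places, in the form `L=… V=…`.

2πR = 2π·10 = 62.831853
per-turn = √(62.831853² + 16.5²) = √(3947.8418 + 272.25) = √4220.0918 = 64.962233
L = 7 × 64.962233 = 454.735633
V = π·1.75² × L = 9.621128 × 454.735633 = 4375.069508

L=454.736 V=4375.070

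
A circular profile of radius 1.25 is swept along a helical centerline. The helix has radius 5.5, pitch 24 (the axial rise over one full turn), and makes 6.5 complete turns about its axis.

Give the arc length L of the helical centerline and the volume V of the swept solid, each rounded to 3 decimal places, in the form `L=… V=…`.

L=273.481 V=1342.447

2πR = 2π·5.5 = 34.557519
per-turn = √(34.557519² + 24²) = √(1194.2221 + 576) = √1770.2221 = 42.074008
L = 6.5 × 42.074008 = 273.481051
V = π·1.25² × L = 4.908739 × 273.481051 = 1342.446968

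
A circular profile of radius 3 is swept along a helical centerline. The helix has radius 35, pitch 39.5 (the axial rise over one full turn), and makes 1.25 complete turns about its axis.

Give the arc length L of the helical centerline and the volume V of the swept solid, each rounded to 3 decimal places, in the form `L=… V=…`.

L=279.288 V=7896.695

2πR = 2π·35 = 219.911486
per-turn = √(219.911486² + 39.5²) = √(48361.0616 + 1560.25) = √49921.3116 = 223.430776
L = 1.25 × 223.430776 = 279.288470
V = π·3² × L = 28.274334 × 279.288470 = 7896.695442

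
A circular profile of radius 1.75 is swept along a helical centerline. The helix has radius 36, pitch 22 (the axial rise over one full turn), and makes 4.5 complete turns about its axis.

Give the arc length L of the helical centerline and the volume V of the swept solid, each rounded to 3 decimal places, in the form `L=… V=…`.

L=1022.679 V=9839.326

2πR = 2π·36 = 226.194671
per-turn = √(226.194671² + 22²) = √(51164.0292 + 484) = √51648.0292 = 227.262028
L = 4.5 × 227.262028 = 1022.679124
V = π·1.75² × L = 9.621128 × 1022.679124 = 9839.326250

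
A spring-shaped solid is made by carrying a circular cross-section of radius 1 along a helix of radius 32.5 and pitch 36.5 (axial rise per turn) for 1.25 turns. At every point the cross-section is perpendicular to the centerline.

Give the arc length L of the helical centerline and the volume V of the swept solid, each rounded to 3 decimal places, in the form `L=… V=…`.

L=259.300 V=814.615

2πR = 2π·32.5 = 204.203522
per-turn = √(204.203522² + 36.5²) = √(41699.0786 + 1332.25) = √43031.3286 = 207.439940
L = 1.25 × 207.439940 = 259.299925
V = π·1² × L = 3.141593 × 259.299925 = 814.614738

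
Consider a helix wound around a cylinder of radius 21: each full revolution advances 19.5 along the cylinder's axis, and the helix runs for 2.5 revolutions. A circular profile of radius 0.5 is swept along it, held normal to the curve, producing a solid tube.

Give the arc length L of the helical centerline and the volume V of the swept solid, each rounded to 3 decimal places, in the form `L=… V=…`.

2πR = 2π·21 = 131.946891
per-turn = √(131.946891² + 19.5²) = √(17409.9822 + 380.25) = √17790.2322 = 133.380029
L = 2.5 × 133.380029 = 333.450073
V = π·0.5² × L = 0.785398 × 333.450073 = 261.891075

L=333.450 V=261.891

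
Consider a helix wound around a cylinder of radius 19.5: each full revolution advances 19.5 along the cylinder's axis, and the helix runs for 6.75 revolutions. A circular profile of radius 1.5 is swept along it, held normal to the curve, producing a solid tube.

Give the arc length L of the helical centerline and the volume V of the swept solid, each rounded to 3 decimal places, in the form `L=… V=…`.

2πR = 2π·19.5 = 122.522113
per-turn = √(122.522113² + 19.5²) = √(15011.6683 + 380.25) = √15391.9183 = 124.064170
L = 6.75 × 124.064170 = 837.433148
V = π·1.5² × L = 7.068583 × 837.433148 = 5919.466107

L=837.433 V=5919.466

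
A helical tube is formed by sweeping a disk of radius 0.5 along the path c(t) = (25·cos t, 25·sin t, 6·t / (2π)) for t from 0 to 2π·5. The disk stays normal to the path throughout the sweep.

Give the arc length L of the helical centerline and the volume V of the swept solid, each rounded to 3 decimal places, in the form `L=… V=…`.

L=785.971 V=617.300

2πR = 2π·25 = 157.079633
per-turn = √(157.079633² + 6²) = √(24674.0110 + 36) = √24710.0110 = 157.194182
L = 5 × 157.194182 = 785.970912
V = π·0.5² × L = 0.785398 × 785.970912 = 617.300111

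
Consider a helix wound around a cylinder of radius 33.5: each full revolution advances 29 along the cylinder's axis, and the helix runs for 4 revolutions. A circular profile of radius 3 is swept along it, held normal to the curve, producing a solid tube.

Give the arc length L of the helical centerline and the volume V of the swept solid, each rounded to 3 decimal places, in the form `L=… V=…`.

2πR = 2π·33.5 = 210.486708
per-turn = √(210.486708² + 29²) = √(44304.6542 + 841) = √45145.6542 = 212.475067
L = 4 × 212.475067 = 849.900269
V = π·3² × L = 28.274334 × 849.900269 = 24030.363960

L=849.900 V=24030.364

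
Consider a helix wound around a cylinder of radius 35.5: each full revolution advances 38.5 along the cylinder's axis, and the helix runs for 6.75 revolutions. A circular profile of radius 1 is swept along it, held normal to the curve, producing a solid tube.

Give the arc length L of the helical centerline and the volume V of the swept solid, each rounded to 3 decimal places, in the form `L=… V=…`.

L=1527.871 V=4799.950

2πR = 2π·35.5 = 223.053078
per-turn = √(223.053078² + 38.5²) = √(49752.6758 + 1482.25) = √51234.9258 = 226.351333
L = 6.75 × 226.351333 = 1527.871495
V = π·1² × L = 3.141593 × 1527.871495 = 4799.949865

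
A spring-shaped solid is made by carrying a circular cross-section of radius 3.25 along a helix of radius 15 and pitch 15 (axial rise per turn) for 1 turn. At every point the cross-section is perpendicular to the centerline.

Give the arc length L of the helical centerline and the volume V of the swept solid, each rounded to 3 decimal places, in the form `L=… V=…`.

2πR = 2π·15 = 94.247780
per-turn = √(94.247780² + 15²) = √(8882.6440 + 225) = √9107.6440 = 95.433977
L = 1 × 95.433977 = 95.433977
V = π·3.25² × L = 33.183072 × 95.433977 = 3166.792568

L=95.434 V=3166.793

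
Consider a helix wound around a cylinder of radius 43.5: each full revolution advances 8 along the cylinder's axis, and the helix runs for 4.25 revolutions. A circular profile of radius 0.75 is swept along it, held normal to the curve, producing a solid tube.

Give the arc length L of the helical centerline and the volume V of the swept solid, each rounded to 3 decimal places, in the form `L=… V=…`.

2πR = 2π·43.5 = 273.318561
per-turn = √(273.318561² + 8²) = √(74703.0357 + 64) = √74767.0357 = 273.435615
L = 4.25 × 273.435615 = 1162.101365
V = π·0.75² × L = 1.767146 × 1162.101365 = 2053.602625

L=1162.101 V=2053.603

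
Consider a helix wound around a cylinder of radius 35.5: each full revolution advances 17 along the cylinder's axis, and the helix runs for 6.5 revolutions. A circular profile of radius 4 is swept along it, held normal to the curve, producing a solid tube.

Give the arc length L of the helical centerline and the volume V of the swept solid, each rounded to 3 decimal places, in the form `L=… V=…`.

2πR = 2π·35.5 = 223.053078
per-turn = √(223.053078² + 17²) = √(49752.6758 + 289) = √50041.6758 = 223.699968
L = 6.5 × 223.699968 = 1454.049793
V = π·4² × L = 50.265482 × 1454.049793 = 73088.514387

L=1454.050 V=73088.514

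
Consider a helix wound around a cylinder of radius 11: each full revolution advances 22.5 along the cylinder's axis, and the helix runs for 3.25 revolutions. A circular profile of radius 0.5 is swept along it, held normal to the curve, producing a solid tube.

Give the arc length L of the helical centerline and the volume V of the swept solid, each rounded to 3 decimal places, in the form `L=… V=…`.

2πR = 2π·11 = 69.115038
per-turn = √(69.115038² + 22.5²) = √(4776.8885 + 506.25) = √5283.1385 = 72.685202
L = 3.25 × 72.685202 = 236.226905
V = π·0.5² × L = 0.785398 × 236.226905 = 185.532177

L=236.227 V=185.532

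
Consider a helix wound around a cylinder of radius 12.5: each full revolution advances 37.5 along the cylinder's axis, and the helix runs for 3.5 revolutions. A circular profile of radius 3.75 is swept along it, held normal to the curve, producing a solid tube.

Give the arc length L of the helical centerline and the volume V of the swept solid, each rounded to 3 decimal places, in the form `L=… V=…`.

L=304.616 V=13457.509

2πR = 2π·12.5 = 78.539816
per-turn = √(78.539816² + 37.5²) = √(6168.5028 + 1406.25) = √7574.7528 = 87.033056
L = 3.5 × 87.033056 = 304.615694
V = π·3.75² × L = 44.178647 × 304.615694 = 13457.509134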